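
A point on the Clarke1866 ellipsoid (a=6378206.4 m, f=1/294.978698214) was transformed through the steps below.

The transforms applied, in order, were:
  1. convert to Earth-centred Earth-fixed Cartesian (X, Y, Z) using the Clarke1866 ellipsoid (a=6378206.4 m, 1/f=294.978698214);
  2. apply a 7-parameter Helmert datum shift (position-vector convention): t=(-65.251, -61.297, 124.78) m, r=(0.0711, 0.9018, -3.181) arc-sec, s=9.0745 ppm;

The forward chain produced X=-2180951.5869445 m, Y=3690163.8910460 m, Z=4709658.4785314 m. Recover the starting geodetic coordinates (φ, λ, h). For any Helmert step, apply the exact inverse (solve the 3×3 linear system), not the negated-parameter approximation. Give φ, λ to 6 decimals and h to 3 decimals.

start: X=-2180951.5869, Y=3690163.8910, Z=4709658.4785 m
→ Helmert⁻¹: X=-2180944.0451, Y=3690159.6904, Z=4709480.1551
→ geod (Bowring, a=6378206.400): φ=47.88581000°, λ=120.58377400°, h=1770.3330 m

φ=47.885810°, λ=120.583774°, h=1770.333 m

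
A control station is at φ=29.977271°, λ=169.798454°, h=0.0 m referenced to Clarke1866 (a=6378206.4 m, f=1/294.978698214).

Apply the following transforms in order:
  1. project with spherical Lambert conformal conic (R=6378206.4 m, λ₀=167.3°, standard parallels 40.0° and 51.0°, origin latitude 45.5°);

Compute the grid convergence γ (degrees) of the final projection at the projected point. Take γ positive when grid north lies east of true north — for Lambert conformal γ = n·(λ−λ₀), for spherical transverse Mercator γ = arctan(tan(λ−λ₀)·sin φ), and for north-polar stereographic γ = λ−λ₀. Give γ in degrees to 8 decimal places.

start: φ=29.977271°, λ=169.798454°, h=0.000 m
→ into lcc (λ₀=167.3°): φ=29.97727100°, λ−λ₀=2.49845400°
convergence γ = 1.78477700°

1.78477700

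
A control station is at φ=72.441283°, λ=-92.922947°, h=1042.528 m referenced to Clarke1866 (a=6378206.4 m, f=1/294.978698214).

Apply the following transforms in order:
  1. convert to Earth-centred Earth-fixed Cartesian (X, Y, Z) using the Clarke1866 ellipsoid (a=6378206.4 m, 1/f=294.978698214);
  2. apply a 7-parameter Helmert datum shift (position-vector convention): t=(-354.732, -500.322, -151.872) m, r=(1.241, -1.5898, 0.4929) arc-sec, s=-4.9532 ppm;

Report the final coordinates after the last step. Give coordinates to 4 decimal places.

start: φ=72.441283°, λ=-92.922947°, h=1042.528 m
→ ECEF (a=6378206.400, f=1/294.978698214): X=-98439.6945, Y=-1927946.4396, Z=6059535.0573
→ Helmert 7p (PV): X=-98836.0359, Y=-1928473.9046, Z=6059340.8129

X=-98836.0359 m, Y=-1928473.9046 m, Z=6059340.8129 m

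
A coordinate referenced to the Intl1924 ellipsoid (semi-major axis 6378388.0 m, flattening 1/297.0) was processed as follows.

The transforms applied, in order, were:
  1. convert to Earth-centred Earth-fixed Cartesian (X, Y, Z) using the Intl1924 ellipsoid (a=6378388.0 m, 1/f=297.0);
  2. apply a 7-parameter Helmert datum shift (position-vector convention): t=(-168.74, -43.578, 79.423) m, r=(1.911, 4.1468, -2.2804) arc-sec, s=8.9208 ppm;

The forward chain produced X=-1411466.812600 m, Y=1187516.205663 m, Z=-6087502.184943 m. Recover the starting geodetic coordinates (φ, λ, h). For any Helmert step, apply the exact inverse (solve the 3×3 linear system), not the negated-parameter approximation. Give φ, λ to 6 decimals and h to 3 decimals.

φ=-73.251926°, λ=139.920045°, h=2107.527 m

start: X=-1411466.8126, Y=1187516.2057, Z=-6087502.1849 m
→ Helmert⁻¹: X=-1411176.2252, Y=1187477.1882, Z=-6087566.6747
→ geod (Bowring, a=6378388.000): φ=-73.25192600°, λ=139.92004500°, h=2107.5270 m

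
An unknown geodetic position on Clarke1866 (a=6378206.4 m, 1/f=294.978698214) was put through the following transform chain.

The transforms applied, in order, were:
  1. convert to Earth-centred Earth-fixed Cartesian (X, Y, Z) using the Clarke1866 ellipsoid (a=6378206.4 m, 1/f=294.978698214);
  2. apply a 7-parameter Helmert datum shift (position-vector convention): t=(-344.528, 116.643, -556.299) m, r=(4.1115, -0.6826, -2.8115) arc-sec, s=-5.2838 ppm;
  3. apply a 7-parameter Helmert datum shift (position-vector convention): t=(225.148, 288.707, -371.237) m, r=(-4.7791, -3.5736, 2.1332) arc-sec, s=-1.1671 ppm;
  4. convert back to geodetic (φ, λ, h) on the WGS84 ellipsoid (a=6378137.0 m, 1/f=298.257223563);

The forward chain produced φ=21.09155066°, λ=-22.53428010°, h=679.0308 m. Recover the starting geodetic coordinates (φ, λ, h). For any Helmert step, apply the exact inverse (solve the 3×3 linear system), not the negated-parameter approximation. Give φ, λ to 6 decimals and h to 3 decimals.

start: φ=21.091551°, λ=-22.534280°, h=679.031 m
→ ECEF (a=6378137.000, f=1/298.257223563): X=5499468.6988, Y=-2281810.3443, Z=2281099.4933
→ Helmert⁻¹: X=5499265.8909, Y=-2282211.4461, Z=2281325.2383
→ Helmert⁻¹: X=5499678.1374, Y=-2282219.6991, Z=2281920.8858
→ geod (Bowring, a=6378206.400): φ=21.09877200°, λ=-22.53714600°, h=1262.8510 m

φ=21.098772°, λ=-22.537146°, h=1262.851 m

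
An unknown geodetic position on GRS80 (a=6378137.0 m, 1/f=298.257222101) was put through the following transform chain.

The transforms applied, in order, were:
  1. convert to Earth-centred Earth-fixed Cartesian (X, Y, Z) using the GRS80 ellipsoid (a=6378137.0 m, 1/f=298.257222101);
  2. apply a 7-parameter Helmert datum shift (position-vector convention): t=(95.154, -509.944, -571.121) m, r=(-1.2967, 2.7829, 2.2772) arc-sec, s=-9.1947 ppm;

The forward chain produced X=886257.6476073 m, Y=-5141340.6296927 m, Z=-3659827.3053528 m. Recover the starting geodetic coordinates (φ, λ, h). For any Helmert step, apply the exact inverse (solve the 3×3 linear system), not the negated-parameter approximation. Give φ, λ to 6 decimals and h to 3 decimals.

φ=-35.229348°, λ=-80.219679°, h=1091.531 m

start: X=886257.6476, Y=-5141340.6297, Z=-3659827.3054 m
→ Helmert⁻¹: X=886163.2566, Y=-5140864.7334, Z=-3659310.1929
→ geod (Bowring, a=6378137.000): φ=-35.22934800°, λ=-80.21967900°, h=1091.5310 m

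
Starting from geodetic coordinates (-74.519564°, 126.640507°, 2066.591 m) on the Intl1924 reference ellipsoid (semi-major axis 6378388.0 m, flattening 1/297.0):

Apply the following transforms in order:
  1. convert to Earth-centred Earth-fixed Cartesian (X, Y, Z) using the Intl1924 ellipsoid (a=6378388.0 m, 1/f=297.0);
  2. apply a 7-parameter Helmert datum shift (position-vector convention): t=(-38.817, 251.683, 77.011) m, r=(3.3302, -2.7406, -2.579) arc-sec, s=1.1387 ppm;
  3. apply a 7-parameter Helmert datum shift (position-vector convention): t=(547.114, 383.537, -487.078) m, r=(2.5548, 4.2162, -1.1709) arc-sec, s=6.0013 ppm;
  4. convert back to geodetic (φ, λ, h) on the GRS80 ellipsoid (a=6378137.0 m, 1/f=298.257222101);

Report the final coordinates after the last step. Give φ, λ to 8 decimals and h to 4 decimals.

φ=-74.51679112°, λ=126.61075927°, h=2728.1980 m

start: φ=-74.519564°, λ=126.640507°, h=2066.591 m
→ ECEF (a=6378388.000, f=1/297.0): X=-1019525.7534, Y=1370766.9046, Z=-6126808.8518
→ Helmert 7p (PV): X=-1019467.1863, Y=1371131.8151, Z=-6126730.2322
→ Helmert 7p (PV): X=-1019043.6424, Y=1371605.2542, Z=-6127216.2568
→ geod (Bowring, a=6378137.000): φ=-74.51679112°, λ=126.61075927°, h=2728.1980 m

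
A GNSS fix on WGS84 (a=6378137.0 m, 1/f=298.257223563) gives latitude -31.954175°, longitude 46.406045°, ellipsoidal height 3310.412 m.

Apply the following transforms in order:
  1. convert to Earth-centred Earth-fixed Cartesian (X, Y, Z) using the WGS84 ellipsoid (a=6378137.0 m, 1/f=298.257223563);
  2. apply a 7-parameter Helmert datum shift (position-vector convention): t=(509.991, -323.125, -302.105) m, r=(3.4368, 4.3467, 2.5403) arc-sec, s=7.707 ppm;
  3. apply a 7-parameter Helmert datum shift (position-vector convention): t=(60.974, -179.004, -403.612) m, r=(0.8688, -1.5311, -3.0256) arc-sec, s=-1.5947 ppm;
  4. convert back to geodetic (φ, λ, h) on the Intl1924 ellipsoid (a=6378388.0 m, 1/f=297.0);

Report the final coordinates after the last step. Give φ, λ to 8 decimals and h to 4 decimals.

φ=-31.95983793°, λ=46.39874003°, h=3522.8480 m

start: φ=-31.954175°, λ=46.406045°, h=3310.412 m
→ ECEF (a=6378137.000, f=1/298.257223563): X=3737019.0209, Y=3925085.7034, Z=-3357873.1171
→ Helmert 7p (PV): X=3737438.7101, Y=3924894.8030, Z=-3358214.4529
→ Helmert 7p (PV): X=3737576.2243, Y=3924668.8623, Z=-3358568.4348
→ geod (Bowring, a=6378388.000): φ=-31.95983793°, λ=46.39874003°, h=3522.8480 m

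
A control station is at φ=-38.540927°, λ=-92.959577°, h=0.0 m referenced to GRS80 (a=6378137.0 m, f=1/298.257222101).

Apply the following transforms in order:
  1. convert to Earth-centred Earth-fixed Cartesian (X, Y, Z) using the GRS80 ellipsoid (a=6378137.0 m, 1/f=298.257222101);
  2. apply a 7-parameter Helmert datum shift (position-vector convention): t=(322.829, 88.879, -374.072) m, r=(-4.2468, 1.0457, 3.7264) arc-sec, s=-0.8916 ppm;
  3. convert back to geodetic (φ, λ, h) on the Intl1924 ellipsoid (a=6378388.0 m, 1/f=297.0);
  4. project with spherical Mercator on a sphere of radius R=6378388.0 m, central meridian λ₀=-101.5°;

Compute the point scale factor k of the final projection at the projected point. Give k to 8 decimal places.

start: φ=-38.540927°, λ=-92.959577°, h=0.000 m
→ ECEF (a=6378137.000, f=1/298.257222101): X=-257911.2073, Y=-4988577.2855, Z=-3952583.8956
→ Helmert 7p (PV): X=-257518.0627, Y=-4988569.9981, Z=-3952850.4258
→ geod (Bowring, a=6378388.000): φ=-38.54376130°, λ=-92.95507791°, h=-71.0832 m
→ into merc (λ₀=-101.5°): φ=-38.54376130°, λ−λ₀=8.54492209°
scale k = 1.27855580

1.27855580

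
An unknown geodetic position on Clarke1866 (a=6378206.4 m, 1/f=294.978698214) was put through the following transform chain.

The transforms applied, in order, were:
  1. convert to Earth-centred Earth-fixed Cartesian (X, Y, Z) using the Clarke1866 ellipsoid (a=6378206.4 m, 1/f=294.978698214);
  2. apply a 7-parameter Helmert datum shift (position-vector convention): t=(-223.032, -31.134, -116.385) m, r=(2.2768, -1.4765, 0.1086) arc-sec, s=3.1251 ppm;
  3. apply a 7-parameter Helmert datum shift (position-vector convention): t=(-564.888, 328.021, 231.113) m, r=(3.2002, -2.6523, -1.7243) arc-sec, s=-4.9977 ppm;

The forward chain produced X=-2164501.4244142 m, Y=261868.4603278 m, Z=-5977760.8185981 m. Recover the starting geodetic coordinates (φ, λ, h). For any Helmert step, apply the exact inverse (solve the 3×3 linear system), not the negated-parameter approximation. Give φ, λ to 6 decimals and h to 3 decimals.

φ=-70.092587°, λ=173.111925°, h=3690.351 m

start: X=-2164501.4244, Y=261868.4603, Z=-5977760.8186 m
→ Helmert⁻¹: X=-2164026.4060, Y=261430.9073, Z=-5977998.0375
→ Helmert⁻¹: X=-2163839.2654, Y=261396.3785, Z=-5977850.3670
→ geod (Bowring, a=6378206.400): φ=-70.09258700°, λ=173.11192500°, h=3690.3510 m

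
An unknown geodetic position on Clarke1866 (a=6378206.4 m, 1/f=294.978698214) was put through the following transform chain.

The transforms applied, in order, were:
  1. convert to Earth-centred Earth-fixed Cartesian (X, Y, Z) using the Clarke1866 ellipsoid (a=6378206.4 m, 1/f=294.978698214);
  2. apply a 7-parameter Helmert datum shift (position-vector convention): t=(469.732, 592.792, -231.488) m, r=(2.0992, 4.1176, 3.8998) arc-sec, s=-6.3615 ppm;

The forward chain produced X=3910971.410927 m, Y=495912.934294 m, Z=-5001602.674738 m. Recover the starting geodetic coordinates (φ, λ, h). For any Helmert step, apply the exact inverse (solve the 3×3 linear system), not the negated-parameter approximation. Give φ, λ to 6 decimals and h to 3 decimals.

start: X=3910971.4109, Y=495912.9343, Z=-5001602.6747 m
→ Helmert⁻¹: X=3910635.7583, Y=495198.4562, Z=-5001329.9761
→ geod (Bowring, a=6378206.400): φ=-51.94505800°, λ=7.21687600°, h=3170.4240 m

φ=-51.945058°, λ=7.216876°, h=3170.424 m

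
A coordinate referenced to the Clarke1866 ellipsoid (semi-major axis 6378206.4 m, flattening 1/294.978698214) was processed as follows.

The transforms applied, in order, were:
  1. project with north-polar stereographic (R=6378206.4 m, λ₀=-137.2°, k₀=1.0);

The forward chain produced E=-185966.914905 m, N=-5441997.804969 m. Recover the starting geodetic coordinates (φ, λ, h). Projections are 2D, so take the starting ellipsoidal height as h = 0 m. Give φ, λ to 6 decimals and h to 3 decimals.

start: E=-185966.9149, N=-5441997.8050 m
→ stereo⁻¹: φ=43.76881800°, λ=-139.15718100°

φ=43.768818°, λ=-139.157181°, h=0.000 m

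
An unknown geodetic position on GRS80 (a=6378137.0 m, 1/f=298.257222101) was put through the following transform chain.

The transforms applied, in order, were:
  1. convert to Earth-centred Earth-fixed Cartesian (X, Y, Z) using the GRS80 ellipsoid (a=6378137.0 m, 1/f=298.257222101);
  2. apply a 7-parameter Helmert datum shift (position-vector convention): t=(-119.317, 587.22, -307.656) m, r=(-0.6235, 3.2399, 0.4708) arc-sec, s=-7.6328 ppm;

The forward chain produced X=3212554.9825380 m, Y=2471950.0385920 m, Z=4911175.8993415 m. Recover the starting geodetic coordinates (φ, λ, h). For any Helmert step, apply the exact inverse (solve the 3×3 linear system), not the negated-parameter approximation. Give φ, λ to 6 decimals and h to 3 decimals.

start: X=3212554.9825, Y=2471950.0386, Z=4911175.8993 m
→ Helmert⁻¹: X=3212627.3138, Y=2471359.5025, Z=4911578.9767
→ geod (Bowring, a=6378137.000): φ=50.65799500°, λ=37.56979900°, h=2671.1480 m

φ=50.657995°, λ=37.569799°, h=2671.148 m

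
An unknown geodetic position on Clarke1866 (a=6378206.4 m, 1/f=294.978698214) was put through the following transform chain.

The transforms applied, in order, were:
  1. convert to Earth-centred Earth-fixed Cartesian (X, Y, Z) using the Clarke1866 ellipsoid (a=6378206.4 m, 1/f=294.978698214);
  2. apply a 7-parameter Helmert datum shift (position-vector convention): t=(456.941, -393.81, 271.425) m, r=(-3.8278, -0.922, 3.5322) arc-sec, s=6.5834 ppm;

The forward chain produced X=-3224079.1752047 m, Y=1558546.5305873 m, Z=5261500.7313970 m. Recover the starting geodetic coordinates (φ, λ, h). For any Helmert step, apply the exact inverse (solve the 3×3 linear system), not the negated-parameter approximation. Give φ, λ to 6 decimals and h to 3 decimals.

φ=55.936165°, λ=154.198264°, h=1176.886 m

start: X=-3224079.1752, Y=1558546.5306, Z=5261500.7314 m
→ Helmert⁻¹: X=-3224464.6750, Y=1558887.6587, Z=5261238.0125
→ geod (Bowring, a=6378206.400): φ=55.93616500°, λ=154.19826400°, h=1176.8860 m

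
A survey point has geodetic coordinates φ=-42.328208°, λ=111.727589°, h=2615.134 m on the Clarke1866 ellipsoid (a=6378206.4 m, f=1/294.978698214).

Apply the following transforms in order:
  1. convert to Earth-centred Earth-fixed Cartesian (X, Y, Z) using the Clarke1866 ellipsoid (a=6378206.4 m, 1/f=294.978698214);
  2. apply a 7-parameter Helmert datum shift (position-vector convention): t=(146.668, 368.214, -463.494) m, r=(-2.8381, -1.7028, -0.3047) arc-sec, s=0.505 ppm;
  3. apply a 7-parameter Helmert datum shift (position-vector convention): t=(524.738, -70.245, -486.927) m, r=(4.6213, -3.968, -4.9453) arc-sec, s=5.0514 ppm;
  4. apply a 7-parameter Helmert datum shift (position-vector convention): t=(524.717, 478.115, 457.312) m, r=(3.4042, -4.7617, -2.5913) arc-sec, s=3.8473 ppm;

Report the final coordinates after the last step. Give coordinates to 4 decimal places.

start: φ=-42.328208°, λ=111.727589°, h=2615.134 m
→ ECEF (a=6378206.400, f=1/294.978698214): X=-1749016.1571, Y=4388930.7141, Z=-4274186.1694
→ Helmert 7p (PV): X=-1748828.6037, Y=4389244.9175, Z=-4274726.6502
→ Helmert 7p (PV): X=-1748125.2298, Y=4389334.5480, Z=-4275170.4735
→ Helmert 7p (PV): X=-1747453.4008, Y=4389922.0697, Z=-4274697.5236

X=-1747453.4008 m, Y=4389922.0697 m, Z=-4274697.5236 m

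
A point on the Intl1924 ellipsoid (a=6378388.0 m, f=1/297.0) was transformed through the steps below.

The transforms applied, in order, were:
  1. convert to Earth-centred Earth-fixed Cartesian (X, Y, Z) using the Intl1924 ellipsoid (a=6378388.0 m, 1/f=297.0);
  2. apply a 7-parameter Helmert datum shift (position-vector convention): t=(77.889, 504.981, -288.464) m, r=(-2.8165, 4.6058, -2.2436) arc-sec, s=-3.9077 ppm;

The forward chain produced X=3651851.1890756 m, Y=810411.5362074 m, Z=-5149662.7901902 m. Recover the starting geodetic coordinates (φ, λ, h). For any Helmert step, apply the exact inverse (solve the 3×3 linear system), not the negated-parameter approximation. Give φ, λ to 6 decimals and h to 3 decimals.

φ=-54.187486°, λ=12.506197°, h=265.618 m

start: X=3651851.1891, Y=810411.5362, Z=-5149662.7902 m
→ Helmert⁻¹: X=3651893.7409, Y=810019.7553, Z=-5149301.8427
→ geod (Bowring, a=6378388.000): φ=-54.18748600°, λ=12.50619700°, h=265.6180 m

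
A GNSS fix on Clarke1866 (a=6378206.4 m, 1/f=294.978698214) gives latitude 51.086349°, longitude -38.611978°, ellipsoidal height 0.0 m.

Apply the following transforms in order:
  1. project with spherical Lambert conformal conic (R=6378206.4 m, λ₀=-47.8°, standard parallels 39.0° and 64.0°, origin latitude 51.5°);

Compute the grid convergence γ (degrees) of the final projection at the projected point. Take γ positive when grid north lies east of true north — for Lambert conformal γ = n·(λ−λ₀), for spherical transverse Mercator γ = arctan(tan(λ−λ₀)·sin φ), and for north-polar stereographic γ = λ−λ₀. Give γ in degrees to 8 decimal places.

7.24997574

start: φ=51.086349°, λ=-38.611978°, h=0.000 m
→ into lcc (λ₀=-47.8°): φ=51.08634900°, λ−λ₀=9.18802200°
convergence γ = 7.24997574°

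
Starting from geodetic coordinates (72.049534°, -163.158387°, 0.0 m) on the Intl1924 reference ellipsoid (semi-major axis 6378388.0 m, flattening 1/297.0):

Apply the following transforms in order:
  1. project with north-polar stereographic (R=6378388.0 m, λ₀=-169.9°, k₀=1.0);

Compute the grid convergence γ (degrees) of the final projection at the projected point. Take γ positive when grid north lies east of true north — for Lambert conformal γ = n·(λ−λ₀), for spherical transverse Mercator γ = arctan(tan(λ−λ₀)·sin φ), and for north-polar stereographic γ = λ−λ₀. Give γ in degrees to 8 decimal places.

start: φ=72.049534°, λ=-163.158387°, h=0.000 m
→ into stereo (λ₀=-169.9°): φ=72.04953400°, λ−λ₀=6.74161300°
convergence γ = 6.74161300°

6.74161300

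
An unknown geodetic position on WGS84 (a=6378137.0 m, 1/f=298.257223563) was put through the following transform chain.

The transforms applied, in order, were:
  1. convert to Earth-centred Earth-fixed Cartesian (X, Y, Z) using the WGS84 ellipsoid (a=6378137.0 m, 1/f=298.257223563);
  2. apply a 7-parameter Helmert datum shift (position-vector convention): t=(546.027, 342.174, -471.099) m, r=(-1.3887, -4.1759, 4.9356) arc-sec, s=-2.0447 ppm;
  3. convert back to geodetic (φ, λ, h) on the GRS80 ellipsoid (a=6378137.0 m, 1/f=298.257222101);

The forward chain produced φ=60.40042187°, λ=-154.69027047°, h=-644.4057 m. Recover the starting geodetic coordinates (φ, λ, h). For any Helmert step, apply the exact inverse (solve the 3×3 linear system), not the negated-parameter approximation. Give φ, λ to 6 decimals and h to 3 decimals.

φ=60.398397°, λ=-154.688788°, h=94.582 m

start: φ=60.400422°, λ=-154.690270°, h=-644.406 m
→ ECEF (a=6378137.000, f=1/298.257222101): X=-2854928.9499, Y=-1350111.9078, Z=5522088.2709
→ Helmert⁻¹: X=-2855401.3218, Y=-1350425.6993, Z=5522619.3785
→ geod (Bowring, a=6378137.000): φ=60.39839700°, λ=-154.68878800°, h=94.5820 m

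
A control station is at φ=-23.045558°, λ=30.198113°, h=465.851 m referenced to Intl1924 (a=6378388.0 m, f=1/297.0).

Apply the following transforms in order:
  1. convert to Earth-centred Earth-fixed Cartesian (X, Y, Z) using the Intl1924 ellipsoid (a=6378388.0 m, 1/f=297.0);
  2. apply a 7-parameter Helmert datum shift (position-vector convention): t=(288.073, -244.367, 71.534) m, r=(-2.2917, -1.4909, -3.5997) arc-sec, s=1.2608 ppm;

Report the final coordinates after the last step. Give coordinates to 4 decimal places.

X=5076181.1479 m, Y=2953615.5591 m, Z=-2481505.2097 m

start: φ=-23.045558°, λ=30.198113°, h=465.851 m
→ ECEF (a=6378388.000, f=1/297.0): X=5075817.1859, Y=2953972.3558, Z=-2481577.4833
→ Helmert 7p (PV): X=5076181.1479, Y=2953615.5591, Z=-2481505.2097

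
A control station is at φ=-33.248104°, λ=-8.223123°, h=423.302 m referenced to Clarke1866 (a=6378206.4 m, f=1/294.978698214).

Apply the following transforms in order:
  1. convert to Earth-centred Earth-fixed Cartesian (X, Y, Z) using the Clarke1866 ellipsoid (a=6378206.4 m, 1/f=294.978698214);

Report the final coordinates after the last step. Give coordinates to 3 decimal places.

start: φ=-33.248104°, λ=-8.223123°, h=423.302 m
→ ECEF (a=6378206.400, f=1/294.978698214): X=5285008.3969, Y=-763758.6451, Z=-3477052.1055

X=5285008.397 m, Y=-763758.645 m, Z=-3477052.106 m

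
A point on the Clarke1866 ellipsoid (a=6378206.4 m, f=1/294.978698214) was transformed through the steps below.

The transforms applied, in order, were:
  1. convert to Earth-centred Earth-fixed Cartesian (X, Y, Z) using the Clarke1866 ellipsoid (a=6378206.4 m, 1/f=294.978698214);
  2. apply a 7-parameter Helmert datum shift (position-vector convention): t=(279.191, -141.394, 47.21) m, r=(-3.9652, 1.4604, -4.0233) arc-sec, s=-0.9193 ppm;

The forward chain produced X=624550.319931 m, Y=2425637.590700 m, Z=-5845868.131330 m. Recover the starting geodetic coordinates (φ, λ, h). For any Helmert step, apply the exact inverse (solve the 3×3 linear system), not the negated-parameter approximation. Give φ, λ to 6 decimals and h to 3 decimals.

start: X=624550.3199, Y=2425637.5907, Z=-5845868.1313 m
→ Helmert⁻¹: X=624265.7743, Y=2425905.7714, Z=-5845869.6603
→ geod (Bowring, a=6378206.400): φ=-66.94553500°, λ=75.56900500°, h=22.7890 m

φ=-66.945535°, λ=75.569005°, h=22.789 m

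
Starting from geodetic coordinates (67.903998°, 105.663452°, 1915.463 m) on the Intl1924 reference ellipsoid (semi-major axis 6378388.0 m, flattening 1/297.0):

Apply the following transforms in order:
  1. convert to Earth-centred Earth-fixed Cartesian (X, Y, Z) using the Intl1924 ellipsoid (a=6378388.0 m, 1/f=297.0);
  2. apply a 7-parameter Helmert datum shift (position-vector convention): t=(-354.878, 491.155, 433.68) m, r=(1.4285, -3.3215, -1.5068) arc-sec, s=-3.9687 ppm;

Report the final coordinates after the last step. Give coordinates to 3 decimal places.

start: φ=67.903998°, λ=105.663452°, h=1915.463 m
→ ECEF (a=6378388.000, f=1/297.0): X=-649847.9312, Y=2317581.5551, Z=5888984.2472
→ Helmert 7p (PV): X=-650278.1303, Y=2318027.4751, Z=5889400.1416

X=-650278.130 m, Y=2318027.475 m, Z=5889400.142 m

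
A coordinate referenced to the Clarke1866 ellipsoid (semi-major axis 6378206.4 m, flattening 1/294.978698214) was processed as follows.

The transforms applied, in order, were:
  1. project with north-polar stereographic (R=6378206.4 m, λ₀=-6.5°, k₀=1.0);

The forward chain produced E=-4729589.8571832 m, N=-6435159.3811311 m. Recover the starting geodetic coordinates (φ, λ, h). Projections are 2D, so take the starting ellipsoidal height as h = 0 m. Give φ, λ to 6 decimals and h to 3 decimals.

φ=25.902077°, λ=-42.814428°, h=0.000 m

start: E=-4729589.8572, N=-6435159.3811 m
→ stereo⁻¹: φ=25.90207700°, λ=-42.81442800°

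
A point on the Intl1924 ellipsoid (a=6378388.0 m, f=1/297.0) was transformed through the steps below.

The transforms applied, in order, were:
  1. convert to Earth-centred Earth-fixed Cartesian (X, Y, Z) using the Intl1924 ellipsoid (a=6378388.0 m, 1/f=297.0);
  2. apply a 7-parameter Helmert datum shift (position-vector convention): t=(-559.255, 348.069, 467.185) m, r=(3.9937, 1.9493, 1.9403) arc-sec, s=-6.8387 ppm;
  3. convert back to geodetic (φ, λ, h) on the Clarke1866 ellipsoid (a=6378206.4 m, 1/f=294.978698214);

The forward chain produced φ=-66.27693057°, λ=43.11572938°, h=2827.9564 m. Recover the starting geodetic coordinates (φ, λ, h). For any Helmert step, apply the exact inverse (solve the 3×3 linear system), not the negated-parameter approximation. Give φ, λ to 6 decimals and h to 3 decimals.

start: φ=-66.276931°, λ=43.115729°, h=2827.956 m
→ ECEF (a=6378206.400, f=1/294.978698214): X=1879323.2797, Y=1759607.5936, Z=-5818838.9190
→ Helmert⁻¹: X=1879966.9344, Y=1759141.1967, Z=-5819362.1947
→ geod (Bowring, a=6378388.000): φ=-66.27660700°, λ=43.09836300°, h=3063.4870 m

φ=-66.276607°, λ=43.098363°, h=3063.487 m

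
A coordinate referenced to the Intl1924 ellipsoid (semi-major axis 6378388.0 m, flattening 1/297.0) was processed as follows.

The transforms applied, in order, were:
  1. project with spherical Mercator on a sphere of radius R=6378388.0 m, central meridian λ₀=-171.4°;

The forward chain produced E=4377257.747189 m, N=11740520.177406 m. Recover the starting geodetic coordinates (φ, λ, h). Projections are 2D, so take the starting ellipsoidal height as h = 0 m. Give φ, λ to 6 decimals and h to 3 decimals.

φ=71.963526°, λ=-132.079972°, h=0.000 m

start: E=4377257.7472, N=11740520.1774 m
→ merc⁻¹: φ=71.96352600°, λ=-132.07997200°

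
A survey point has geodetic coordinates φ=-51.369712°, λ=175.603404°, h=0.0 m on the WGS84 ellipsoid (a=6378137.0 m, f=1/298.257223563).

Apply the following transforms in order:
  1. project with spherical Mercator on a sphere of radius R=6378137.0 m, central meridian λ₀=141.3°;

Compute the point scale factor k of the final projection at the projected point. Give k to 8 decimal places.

1.60181289

start: φ=-51.369712°, λ=175.603404°, h=0.000 m
→ into merc (λ₀=141.3°): φ=-51.36971200°, λ−λ₀=34.30340400°
scale k = 1.60181289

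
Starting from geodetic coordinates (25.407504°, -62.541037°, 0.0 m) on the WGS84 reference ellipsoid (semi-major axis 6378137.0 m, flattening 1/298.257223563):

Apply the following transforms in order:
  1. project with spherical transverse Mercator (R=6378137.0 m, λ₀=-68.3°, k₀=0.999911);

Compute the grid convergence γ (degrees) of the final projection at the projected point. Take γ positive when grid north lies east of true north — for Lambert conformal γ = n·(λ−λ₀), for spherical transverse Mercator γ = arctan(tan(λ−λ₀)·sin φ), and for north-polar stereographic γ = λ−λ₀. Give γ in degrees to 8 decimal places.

2.47771204

start: φ=25.407504°, λ=-62.541037°, h=0.000 m
→ into tm (λ₀=-68.3°): φ=25.40750400°, λ−λ₀=5.75896300°
convergence γ = 2.47771204°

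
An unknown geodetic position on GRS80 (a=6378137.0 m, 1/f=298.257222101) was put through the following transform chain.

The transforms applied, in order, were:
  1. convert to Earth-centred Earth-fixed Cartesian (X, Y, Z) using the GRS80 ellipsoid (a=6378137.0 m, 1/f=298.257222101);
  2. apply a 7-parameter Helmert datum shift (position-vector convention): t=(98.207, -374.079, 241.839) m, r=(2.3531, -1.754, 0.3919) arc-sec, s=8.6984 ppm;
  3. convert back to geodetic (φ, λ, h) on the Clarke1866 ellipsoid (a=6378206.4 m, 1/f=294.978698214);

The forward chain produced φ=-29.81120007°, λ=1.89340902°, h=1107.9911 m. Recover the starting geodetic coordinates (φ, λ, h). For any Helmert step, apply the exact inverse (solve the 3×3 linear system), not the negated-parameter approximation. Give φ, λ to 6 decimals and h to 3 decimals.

φ=-29.812141°, λ=1.896838°, h=1109.259 m

start: φ=-29.811200°, λ=1.893409°, h=1107.991 m
→ ECEF (a=6378206.400, f=1/294.978698214): X=5536739.0533, Y=183034.9382, Z=-3152610.1873
→ Helmert⁻¹: X=5536566.2243, Y=183360.9340, Z=-3152873.7745
→ geod (Bowring, a=6378137.000): φ=-29.81214100°, λ=1.89683800°, h=1109.2590 m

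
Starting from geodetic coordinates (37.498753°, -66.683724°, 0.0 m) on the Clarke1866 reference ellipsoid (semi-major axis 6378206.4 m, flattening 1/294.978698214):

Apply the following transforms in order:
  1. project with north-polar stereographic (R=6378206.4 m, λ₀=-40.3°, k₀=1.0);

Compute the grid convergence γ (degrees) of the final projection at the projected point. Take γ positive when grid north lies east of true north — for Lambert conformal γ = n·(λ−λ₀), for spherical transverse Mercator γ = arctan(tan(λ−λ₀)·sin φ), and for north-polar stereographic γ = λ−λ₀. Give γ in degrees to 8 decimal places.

-26.38372400

start: φ=37.498753°, λ=-66.683724°, h=0.000 m
→ into stereo (λ₀=-40.3°): φ=37.49875300°, λ−λ₀=-26.38372400°
convergence γ = -26.38372400°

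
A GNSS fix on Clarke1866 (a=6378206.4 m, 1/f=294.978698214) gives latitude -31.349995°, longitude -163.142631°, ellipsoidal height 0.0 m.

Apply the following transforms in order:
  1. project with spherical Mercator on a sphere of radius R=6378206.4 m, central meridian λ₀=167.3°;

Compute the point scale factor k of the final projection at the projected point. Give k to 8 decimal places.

start: φ=-31.349995°, λ=-163.142631°, h=0.000 m
→ into merc (λ₀=167.3°): φ=-31.34999500°, λ−λ₀=29.55736900°
scale k = 1.17095308

1.17095308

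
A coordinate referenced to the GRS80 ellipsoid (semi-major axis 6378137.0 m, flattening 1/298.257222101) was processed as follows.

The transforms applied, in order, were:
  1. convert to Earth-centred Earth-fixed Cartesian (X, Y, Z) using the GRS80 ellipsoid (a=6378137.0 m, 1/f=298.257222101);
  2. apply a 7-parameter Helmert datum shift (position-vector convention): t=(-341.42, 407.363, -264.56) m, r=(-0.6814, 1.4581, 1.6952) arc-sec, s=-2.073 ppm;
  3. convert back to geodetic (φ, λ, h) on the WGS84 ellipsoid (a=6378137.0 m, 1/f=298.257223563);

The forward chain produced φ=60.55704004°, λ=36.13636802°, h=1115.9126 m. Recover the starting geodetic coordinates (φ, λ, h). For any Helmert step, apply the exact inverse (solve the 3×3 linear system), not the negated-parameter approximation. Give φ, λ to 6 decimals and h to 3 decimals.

φ=60.558366°, λ=36.126383°, h=1377.113 m

start: φ=60.557040°, λ=36.136368°, h=1115.913 m
→ ECEF (a=6378137.000, f=1/298.257223563): X=2538945.4755, Y=1853900.5592, Z=5532219.0194
→ Helmert⁻¹: X=2539268.2825, Y=1853457.8926, Z=5532519.1215
→ geod (Bowring, a=6378137.000): φ=60.55836600°, λ=36.12638300°, h=1377.1130 m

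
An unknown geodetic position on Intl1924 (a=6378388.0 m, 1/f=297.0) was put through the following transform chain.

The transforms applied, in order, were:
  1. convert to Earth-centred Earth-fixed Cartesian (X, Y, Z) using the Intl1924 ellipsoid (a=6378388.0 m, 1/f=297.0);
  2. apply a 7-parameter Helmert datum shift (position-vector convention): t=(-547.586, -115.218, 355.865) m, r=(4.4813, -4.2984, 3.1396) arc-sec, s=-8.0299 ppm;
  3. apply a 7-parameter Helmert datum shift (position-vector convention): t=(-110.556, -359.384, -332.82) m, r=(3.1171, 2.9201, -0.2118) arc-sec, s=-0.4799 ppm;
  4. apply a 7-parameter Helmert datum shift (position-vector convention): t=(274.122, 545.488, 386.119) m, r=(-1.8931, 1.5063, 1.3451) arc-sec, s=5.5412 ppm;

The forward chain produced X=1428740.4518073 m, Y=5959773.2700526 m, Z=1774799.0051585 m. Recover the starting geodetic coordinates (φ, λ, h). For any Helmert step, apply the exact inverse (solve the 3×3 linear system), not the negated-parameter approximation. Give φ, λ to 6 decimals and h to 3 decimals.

start: X=1428740.4518, Y=5959773.2701, Z=1774799.0052 m
→ Helmert⁻¹: X=1428484.3170, Y=5959169.1594, Z=1774468.1790
→ Helmert⁻¹: X=1428564.3142, Y=5959559.6903, Z=1774732.0134
→ Helmert⁻¹: X=1429251.0640, Y=5959739.5562, Z=1774231.1310
→ geod (Bowring, a=6378388.000): φ=16.24890100°, λ=76.51414300°, h=3652.7010 m

φ=16.248901°, λ=76.514143°, h=3652.701 m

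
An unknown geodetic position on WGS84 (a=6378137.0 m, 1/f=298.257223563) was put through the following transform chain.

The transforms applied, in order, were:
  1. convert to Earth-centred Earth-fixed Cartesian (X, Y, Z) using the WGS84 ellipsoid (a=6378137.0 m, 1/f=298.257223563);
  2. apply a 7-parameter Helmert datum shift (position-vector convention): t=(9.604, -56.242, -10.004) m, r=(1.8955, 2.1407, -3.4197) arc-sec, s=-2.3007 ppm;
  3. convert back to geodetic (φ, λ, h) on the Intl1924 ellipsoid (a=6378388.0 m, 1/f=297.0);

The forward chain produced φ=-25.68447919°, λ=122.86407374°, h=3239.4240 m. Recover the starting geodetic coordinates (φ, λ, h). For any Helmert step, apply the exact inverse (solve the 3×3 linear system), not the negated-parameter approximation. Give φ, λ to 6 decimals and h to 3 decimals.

φ=-25.684318°, λ=122.864698°, h=3531.137 m

start: φ=-25.684479°, λ=122.864074°, h=3239.424 m
→ ECEF (a=6378388.000, f=1/297.0): X=-3122786.7167, Y=4833736.4745, Z=-2749043.6217
→ Helmert⁻¹: X=-3122855.1131, Y=4833726.7999, Z=-2749116.7729
→ geod (Bowring, a=6378137.000): φ=-25.68431800°, λ=122.86469800°, h=3531.1370 m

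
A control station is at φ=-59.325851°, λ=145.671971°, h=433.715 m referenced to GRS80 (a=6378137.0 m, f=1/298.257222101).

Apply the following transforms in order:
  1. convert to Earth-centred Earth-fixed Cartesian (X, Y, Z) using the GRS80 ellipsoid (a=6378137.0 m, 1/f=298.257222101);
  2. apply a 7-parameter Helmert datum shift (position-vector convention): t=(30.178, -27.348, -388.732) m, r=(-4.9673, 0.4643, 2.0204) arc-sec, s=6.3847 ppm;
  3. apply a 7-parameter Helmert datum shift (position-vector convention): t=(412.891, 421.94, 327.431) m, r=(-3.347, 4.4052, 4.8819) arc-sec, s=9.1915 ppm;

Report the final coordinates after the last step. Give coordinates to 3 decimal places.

X=-2693742.997 m, Y=1839735.184 m, Z=-5463073.039 m

start: φ=-59.325851°, λ=145.671971°, h=433.715 m
→ ECEF (a=6378137.000, f=1/298.257222101): X=-2693953.5683, Y=1839622.3025, Z=-5462916.0915
→ Helmert 7p (PV): X=-2693970.9070, Y=1839448.7525, Z=-5463377.9409
→ Helmert 7p (PV): X=-2693742.9968, Y=1839735.1845, Z=-5463073.0393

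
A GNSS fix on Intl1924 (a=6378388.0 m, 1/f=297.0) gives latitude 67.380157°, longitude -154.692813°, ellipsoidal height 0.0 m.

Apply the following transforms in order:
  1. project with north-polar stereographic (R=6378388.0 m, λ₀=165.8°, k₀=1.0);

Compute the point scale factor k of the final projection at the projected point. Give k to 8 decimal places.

start: φ=67.380157°, λ=-154.692813°, h=0.000 m
→ into stereo (λ₀=165.8°): φ=67.38015700°, λ−λ₀=39.50718700°
scale k = 1.03999992

1.03999992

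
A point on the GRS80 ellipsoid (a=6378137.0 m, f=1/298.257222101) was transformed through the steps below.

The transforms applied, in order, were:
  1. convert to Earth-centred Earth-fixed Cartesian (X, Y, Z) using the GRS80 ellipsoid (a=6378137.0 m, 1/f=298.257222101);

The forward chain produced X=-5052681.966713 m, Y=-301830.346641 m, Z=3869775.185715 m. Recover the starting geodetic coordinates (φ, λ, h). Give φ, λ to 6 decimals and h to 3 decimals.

start: X=-5052681.9667, Y=-301830.3466, Z=3869775.1857 m
→ geod (Bowring, a=6378137.000): φ=37.58454200°, λ=-176.58140400°, h=1264.3450 m

φ=37.584542°, λ=-176.581404°, h=1264.345 m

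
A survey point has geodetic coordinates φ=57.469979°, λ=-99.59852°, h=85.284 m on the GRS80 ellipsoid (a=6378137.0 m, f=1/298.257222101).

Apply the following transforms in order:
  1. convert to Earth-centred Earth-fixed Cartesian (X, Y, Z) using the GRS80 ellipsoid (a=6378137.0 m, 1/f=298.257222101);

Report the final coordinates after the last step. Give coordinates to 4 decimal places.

start: φ=57.469979°, λ=-99.598520°, h=85.284 m
→ ECEF (a=6378137.000, f=1/298.257222101): X=-573267.4194, Y=-3389893.0229, Z=5354297.3950

X=-573267.4194 m, Y=-3389893.0229 m, Z=5354297.3950 m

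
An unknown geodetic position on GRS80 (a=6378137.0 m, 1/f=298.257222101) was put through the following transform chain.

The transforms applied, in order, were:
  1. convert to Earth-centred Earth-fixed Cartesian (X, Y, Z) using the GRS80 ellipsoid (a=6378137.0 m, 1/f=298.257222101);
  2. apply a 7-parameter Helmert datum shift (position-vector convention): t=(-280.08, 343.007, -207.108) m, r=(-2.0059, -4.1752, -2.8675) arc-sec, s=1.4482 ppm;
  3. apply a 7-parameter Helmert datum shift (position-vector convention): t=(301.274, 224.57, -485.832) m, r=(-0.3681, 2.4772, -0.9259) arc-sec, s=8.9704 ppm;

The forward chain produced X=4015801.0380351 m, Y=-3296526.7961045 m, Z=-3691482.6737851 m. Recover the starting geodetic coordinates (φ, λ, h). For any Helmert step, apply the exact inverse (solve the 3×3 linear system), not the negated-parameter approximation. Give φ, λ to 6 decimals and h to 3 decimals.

start: X=4015801.0380, Y=-3296526.7961, Z=-3691482.6738 m
→ Helmert⁻¹: X=4015522.8695, Y=-3296697.1811, Z=-3690921.3900
→ Helmert⁻¹: X=4015768.2586, Y=-3296943.6932, Z=-3690822.2864
→ geod (Bowring, a=6378137.000): φ=-35.56985900°, λ=-39.38597800°, h=2315.5400 m

φ=-35.569859°, λ=-39.385978°, h=2315.540 m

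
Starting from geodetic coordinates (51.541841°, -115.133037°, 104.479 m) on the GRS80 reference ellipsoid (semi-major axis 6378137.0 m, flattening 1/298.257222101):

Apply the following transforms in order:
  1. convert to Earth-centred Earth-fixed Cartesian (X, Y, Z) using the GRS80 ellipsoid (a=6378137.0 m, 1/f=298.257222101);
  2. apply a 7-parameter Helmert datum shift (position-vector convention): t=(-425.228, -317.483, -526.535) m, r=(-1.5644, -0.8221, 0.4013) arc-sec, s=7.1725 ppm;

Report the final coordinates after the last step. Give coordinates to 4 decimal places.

X=-1688747.5699 m, Y=-3599034.7160 m, Z=4970870.5302 m

start: φ=51.541841°, λ=-115.133037°, h=104.479 m
→ ECEF (a=6378137.000, f=1/298.257222101): X=-1688297.4200, Y=-3598725.8415, Z=4971340.8428
→ Helmert 7p (PV): X=-1688747.5699, Y=-3599034.7160, Z=4970870.5302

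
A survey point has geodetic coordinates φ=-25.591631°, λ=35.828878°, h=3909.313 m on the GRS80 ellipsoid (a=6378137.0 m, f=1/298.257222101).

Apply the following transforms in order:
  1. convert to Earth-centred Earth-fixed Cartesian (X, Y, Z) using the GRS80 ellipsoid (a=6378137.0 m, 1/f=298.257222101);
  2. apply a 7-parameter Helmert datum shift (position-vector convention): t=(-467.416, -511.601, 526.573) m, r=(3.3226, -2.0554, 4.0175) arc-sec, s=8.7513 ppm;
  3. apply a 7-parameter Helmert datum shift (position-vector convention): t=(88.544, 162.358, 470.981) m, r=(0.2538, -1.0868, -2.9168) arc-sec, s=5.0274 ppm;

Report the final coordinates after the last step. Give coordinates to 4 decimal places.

start: φ=-25.591631°, λ=35.828878°, h=3909.313 m
→ ECEF (a=6378137.000, f=1/298.257222101): X=4669652.2909, Y=3371438.5749, Z=-2740017.8189
→ Helmert 7p (PV): X=4669187.3771, Y=3371091.5696, Z=-2739414.3828
→ Helmert 7p (PV): X=4669361.4999, Y=3371208.2186, Z=-2738928.4240

X=4669361.4999 m, Y=3371208.2186 m, Z=-2738928.4240 m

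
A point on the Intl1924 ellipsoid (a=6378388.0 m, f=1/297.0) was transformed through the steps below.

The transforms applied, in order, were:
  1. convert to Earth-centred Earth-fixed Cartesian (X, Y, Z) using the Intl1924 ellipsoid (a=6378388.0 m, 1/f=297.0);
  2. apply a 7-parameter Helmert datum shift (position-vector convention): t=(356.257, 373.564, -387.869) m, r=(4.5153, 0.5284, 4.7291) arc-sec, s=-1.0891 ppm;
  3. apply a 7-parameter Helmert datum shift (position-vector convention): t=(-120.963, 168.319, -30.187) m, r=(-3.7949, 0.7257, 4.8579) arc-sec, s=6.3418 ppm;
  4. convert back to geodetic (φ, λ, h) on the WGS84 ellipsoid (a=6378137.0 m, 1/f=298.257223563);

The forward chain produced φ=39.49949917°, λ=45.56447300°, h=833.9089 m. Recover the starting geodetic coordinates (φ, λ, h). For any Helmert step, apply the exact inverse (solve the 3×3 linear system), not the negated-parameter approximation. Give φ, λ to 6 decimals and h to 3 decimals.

φ=39.506474°, λ=45.559671°, h=426.672 m

start: φ=39.499499°, λ=45.564473°, h=833.909 m
→ ECEF (a=6378137.000, f=1/298.257223563): X=3450742.8783, Y=3519414.4792, Z=4035791.0396
→ Helmert⁻¹: X=3450910.6376, Y=3519068.3142, Z=4035872.5182
→ Helmert⁻¹: X=3450628.4734, Y=3518707.8243, Z=4036196.5954
→ geod (Bowring, a=6378388.000): φ=39.50647400°, λ=45.55967100°, h=426.6720 m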